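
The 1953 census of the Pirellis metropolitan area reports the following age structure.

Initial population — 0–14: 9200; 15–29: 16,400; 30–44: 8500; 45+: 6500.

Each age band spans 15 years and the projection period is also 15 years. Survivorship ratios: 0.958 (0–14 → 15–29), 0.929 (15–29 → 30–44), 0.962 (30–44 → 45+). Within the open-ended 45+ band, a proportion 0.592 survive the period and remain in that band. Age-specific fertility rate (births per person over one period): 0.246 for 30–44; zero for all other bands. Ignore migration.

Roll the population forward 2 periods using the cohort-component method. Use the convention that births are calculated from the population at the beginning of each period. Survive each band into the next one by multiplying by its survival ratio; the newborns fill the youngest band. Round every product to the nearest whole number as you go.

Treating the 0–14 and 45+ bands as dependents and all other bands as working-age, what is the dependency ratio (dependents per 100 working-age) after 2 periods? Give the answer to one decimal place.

After projecting period 1:
Births: 8500 × 0.246 = 2091
15–29: 9200 × 0.958 = 8814
30–44: 16400 × 0.929 = 15236
45+: 8500 × 0.962 + 6500 × 0.592 = 8177 + 3848 = 12025
→ [2091, 8814, 15236, 12025]
After projecting period 2:
Births: 15236 × 0.246 = 3748
15–29: 2091 × 0.958 = 2003
30–44: 8814 × 0.929 = 8188
45+: 15236 × 0.962 + 12025 × 0.592 = 14657 + 7119 = 21776
→ [3748, 2003, 8188, 21776]
Dependents (band 0–14 + band 45+) = 3748 + 21776 = 25524; working-age = 10191; ratio = 25524/10191 × 100 = 250.5

250.5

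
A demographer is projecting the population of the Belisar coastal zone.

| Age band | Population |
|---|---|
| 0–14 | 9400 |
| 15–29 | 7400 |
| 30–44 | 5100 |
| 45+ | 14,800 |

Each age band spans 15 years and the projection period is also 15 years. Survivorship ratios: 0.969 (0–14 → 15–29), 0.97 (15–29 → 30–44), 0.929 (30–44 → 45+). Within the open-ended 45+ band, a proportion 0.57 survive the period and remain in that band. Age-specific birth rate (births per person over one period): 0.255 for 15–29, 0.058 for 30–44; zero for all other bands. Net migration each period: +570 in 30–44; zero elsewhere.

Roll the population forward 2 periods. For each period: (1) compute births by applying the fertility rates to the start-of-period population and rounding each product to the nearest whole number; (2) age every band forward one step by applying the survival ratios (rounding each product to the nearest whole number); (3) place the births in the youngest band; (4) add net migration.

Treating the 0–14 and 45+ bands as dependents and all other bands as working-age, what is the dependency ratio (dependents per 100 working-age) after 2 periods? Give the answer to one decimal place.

[period 1]
Births: 7400 * 0.255 = 1887 ; 5100 * 0.058 = 296 → 2183
15–29: 9400 * 0.969 = 9109
30–44: 7400 * 0.97 = 7178
45+: 5100 * 0.929 + 14800 * 0.57 = 4738 + 8436 = 13174
Net migration: 30–44 + 570 → 7748
→ [2183, 9109, 7748, 13174]
[period 2]
Births: 9109 * 0.255 = 2323 ; 7748 * 0.058 = 449 → 2772
15–29: 2183 * 0.969 = 2115
30–44: 9109 * 0.97 = 8836
45+: 7748 * 0.929 + 13174 * 0.57 = 7198 + 7509 = 14707
Net migration: 30–44 + 570 → 9406
→ [2772, 2115, 9406, 14707]
Dependents (band 0–14 + band 45+) = 2772 + 14707 = 17479; working-age = 11521; ratio = 17479/11521 × 100 = 151.7

151.7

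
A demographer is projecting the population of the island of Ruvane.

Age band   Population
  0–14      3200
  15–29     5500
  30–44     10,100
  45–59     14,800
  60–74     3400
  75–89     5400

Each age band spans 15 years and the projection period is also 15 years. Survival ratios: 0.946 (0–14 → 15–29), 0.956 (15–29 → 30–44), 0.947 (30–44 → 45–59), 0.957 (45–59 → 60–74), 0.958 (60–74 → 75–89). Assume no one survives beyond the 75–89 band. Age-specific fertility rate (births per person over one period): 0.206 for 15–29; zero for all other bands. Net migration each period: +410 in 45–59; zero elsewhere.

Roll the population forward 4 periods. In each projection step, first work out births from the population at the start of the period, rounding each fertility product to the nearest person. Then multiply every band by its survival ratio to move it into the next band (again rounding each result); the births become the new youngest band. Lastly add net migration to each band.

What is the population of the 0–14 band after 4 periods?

122

Period 1:
Births: 5500 × 0.206 = 1133
15–29: 3200 × 0.946 = 3027
30–44: 5500 × 0.956 = 5258
45–59: 10100 × 0.947 = 9565
60–74: 14800 × 0.957 = 14164
75–89: 3400 × 0.958 = 3257
Net migration: 45–59 + 410 → 9975
End of period: [1133, 3027, 5258, 9975, 14164, 3257]
Period 2:
Births: 3027 × 0.206 = 624
15–29: 1133 × 0.946 = 1072
30–44: 3027 × 0.956 = 2894
45–59: 5258 × 0.947 = 4979
60–74: 9975 × 0.957 = 9546
75–89: 14164 × 0.958 = 13569
Net migration: 45–59 + 410 → 5389
End of period: [624, 1072, 2894, 5389, 9546, 13569]
Period 3:
Births: 1072 × 0.206 = 221
15–29: 624 × 0.946 = 590
30–44: 1072 × 0.956 = 1025
45–59: 2894 × 0.947 = 2741
60–74: 5389 × 0.957 = 5157
75–89: 9546 × 0.958 = 9145
Net migration: 45–59 + 410 → 3151
End of period: [221, 590, 1025, 3151, 5157, 9145]
Period 4:
Births: 590 × 0.206 = 122
15–29: 221 × 0.946 = 209
30–44: 590 × 0.956 = 564
45–59: 1025 × 0.947 = 971
60–74: 3151 × 0.957 = 3016
75–89: 5157 × 0.958 = 4940
Net migration: 45–59 + 410 → 1381
End of period: [122, 209, 564, 1381, 3016, 4940]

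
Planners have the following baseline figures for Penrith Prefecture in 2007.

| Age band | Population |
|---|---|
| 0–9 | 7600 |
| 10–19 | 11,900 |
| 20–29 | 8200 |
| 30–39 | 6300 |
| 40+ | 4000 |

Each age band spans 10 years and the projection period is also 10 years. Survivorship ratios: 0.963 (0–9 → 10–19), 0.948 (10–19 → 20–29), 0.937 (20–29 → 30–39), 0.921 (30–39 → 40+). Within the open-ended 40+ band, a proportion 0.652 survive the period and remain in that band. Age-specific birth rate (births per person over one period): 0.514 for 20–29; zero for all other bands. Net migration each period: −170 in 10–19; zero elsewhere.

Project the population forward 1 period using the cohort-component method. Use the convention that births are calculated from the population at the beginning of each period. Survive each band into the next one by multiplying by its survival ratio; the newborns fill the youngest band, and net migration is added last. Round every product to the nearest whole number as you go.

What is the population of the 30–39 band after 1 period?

Call the bands 1 to 5, youngest first.
After projecting period 1:
Births: 8200 × 0.514 = 4215
Band 2: 7600 × 0.963 = 7319
Band 3: 11900 × 0.948 = 11281
Band 4: 8200 × 0.937 = 7683
Band 5: 6300 × 0.921 + 4000 × 0.652 = 5802 + 2608 = 8410
Net migration: Band 2 − 170 → 7149
→ [4215, 7149, 11281, 7683, 8410]

7683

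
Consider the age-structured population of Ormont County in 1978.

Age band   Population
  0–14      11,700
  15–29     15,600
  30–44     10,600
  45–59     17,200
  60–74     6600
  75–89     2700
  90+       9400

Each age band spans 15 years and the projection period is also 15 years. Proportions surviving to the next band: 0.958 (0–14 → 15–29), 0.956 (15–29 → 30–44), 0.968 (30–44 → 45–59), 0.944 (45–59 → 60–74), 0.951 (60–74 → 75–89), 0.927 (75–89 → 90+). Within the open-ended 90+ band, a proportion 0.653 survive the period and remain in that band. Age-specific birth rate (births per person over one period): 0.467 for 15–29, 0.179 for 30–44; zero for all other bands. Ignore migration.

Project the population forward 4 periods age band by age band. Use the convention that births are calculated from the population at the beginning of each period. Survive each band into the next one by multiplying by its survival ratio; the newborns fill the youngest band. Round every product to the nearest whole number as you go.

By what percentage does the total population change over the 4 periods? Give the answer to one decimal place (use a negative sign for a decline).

After projecting period 1:
Births: 15600 × 0.467 = 7285 ; 10600 × 0.179 = 1897 → total 9182
15–29: 11700 × 0.958 = 11209
30–44: 15600 × 0.956 = 14914
45–59: 10600 × 0.968 = 10261
60–74: 17200 × 0.944 = 16237
75–89: 6600 × 0.951 = 6277
90+: 2700 × 0.927 + 9400 × 0.653 = 2503 + 6138 = 8641
End of period: [9182, 11209, 14914, 10261, 16237, 6277, 8641]
After projecting period 2:
Births: 11209 × 0.467 = 5235 ; 14914 × 0.179 = 2670 → total 7905
15–29: 9182 × 0.958 = 8796
30–44: 11209 × 0.956 = 10716
45–59: 14914 × 0.968 = 14437
60–74: 10261 × 0.944 = 9686
75–89: 16237 × 0.951 = 15441
90+: 6277 × 0.927 + 8641 × 0.653 = 5819 + 5643 = 11462
End of period: [7905, 8796, 10716, 14437, 9686, 15441, 11462]
After projecting period 3:
Births: 8796 × 0.467 = 4108 ; 10716 × 0.179 = 1918 → total 6026
15–29: 7905 × 0.958 = 7573
30–44: 8796 × 0.956 = 8409
45–59: 10716 × 0.968 = 10373
60–74: 14437 × 0.944 = 13629
75–89: 9686 × 0.951 = 9211
90+: 15441 × 0.927 + 11462 × 0.653 = 14314 + 7485 = 21799
End of period: [6026, 7573, 8409, 10373, 13629, 9211, 21799]
After projecting period 4:
Births: 7573 × 0.467 = 3537 ; 8409 × 0.179 = 1505 → total 5042
15–29: 6026 × 0.958 = 5773
30–44: 7573 × 0.956 = 7240
45–59: 8409 × 0.968 = 8140
60–74: 10373 × 0.944 = 9792
75–89: 13629 × 0.951 = 12961
90+: 9211 × 0.927 + 21799 × 0.653 = 8539 + 14235 = 22774
End of period: [5042, 5773, 7240, 8140, 9792, 12961, 22774]
Total: 73800 → 71722; change = -2078; percentage change = -2.8%

-2.8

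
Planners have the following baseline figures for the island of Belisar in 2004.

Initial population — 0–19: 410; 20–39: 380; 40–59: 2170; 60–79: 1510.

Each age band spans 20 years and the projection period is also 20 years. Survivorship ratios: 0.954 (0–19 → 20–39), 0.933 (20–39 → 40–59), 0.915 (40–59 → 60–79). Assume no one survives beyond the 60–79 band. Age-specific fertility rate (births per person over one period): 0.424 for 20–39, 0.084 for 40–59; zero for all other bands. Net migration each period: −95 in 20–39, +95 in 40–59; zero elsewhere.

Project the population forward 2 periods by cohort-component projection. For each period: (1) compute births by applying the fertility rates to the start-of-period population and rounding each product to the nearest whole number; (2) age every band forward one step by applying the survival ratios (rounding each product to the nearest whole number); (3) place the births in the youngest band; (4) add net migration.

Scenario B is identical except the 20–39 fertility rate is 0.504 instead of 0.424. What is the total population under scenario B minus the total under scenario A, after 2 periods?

53

Call the bands 1 to 4, youngest first.
— Period 1 —
Births: 380 × 0.424 = 161, 2170 × 0.084 = 182 → 343
Band 2: 410 × 0.954 = 391
Band 3: 380 × 0.933 = 355
Band 4: 2170 × 0.915 = 1986
Net migration: Band 2 − 95 → 296; Band 3 + 95 → 450
Population now: 0–19=343, 20–39=296, 40–59=450, 60–79=1986
— Period 2 —
Births: 296 × 0.424 = 126, 450 × 0.084 = 38 → 164
Band 2: 343 × 0.954 = 327
Band 3: 296 × 0.933 = 276
Band 4: 450 × 0.915 = 412
Net migration: Band 2 − 95 → 232; Band 3 + 95 → 371
Population now: 0–19=164, 20–39=232, 40–59=371, 60–79=412
Scenario A total after 2 periods: 1179
Scenario B projection —
— Period 1 —
Births: 380 × 0.504 = 192, 2170 × 0.084 = 182 → 374
Band 2: 410 × 0.954 = 391
Band 3: 380 × 0.933 = 355
Band 4: 2170 × 0.915 = 1986
Net migration: Band 2 − 95 → 296; Band 3 + 95 → 450
Population now: 0–19=374, 20–39=296, 40–59=450, 60–79=1986
— Period 2 —
Births: 296 × 0.504 = 149, 450 × 0.084 = 38 → 187
Band 2: 374 × 0.954 = 357
Band 3: 296 × 0.933 = 276
Band 4: 450 × 0.915 = 412
Net migration: Band 2 − 95 → 262; Band 3 + 95 → 371
Population now: 0–19=187, 20–39=262, 40–59=371, 60–79=412
Scenario B total after 2 periods: 1232
Difference B − A = 1232 − 1179 = 53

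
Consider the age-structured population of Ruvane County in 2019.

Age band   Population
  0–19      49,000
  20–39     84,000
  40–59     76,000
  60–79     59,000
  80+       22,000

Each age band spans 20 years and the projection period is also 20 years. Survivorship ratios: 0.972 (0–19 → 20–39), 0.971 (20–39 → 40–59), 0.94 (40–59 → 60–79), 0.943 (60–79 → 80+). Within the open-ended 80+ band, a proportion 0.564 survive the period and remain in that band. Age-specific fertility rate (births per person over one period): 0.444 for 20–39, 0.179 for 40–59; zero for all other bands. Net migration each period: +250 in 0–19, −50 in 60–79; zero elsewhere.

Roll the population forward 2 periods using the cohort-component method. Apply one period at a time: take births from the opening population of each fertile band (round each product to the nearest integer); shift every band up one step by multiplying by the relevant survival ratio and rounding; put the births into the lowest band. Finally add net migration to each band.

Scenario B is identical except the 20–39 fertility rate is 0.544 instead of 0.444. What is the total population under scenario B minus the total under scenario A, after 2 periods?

[period 1]
Births: 84000 * 0.444 = 37296, 76000 * 0.179 = 13604 ⇒ total 50900
20–39: 49000 * 0.972 = 47628
40–59: 84000 * 0.971 = 81564
60–79: 76000 * 0.94 = 71440
80+: 59000 * 0.943 + 22000 * 0.564 = 55637 + 12408 = 68045
Net migration: 0–19 + 250 → 51150; 60–79 − 50 → 71390
Giving 51150 / 47628 / 81564 / 71390 / 68045.
[period 2]
Births: 47628 * 0.444 = 21147, 81564 * 0.179 = 14600 ⇒ total 35747
20–39: 51150 * 0.972 = 49718
40–59: 47628 * 0.971 = 46247
60–79: 81564 * 0.94 = 76670
80+: 71390 * 0.943 + 68045 * 0.564 = 67321 + 38377 = 105698
Net migration: 0–19 + 250 → 35997; 60–79 − 50 → 76620
Giving 35997 / 49718 / 46247 / 76620 / 105698.
Scenario A total after 2 periods: 314280
Scenario B projection —
[period 1]
Births: 84000 * 0.544 = 45696, 76000 * 0.179 = 13604 ⇒ total 59300
20–39: 49000 * 0.972 = 47628
40–59: 84000 * 0.971 = 81564
60–79: 76000 * 0.94 = 71440
80+: 59000 * 0.943 + 22000 * 0.564 = 55637 + 12408 = 68045
Net migration: 0–19 + 250 → 59550; 60–79 − 50 → 71390
Giving 59550 / 47628 / 81564 / 71390 / 68045.
[period 2]
Births: 47628 * 0.544 = 25910, 81564 * 0.179 = 14600 ⇒ total 40510
20–39: 59550 * 0.972 = 57883
40–59: 47628 * 0.971 = 46247
60–79: 81564 * 0.94 = 76670
80+: 71390 * 0.943 + 68045 * 0.564 = 67321 + 38377 = 105698
Net migration: 0–19 + 250 → 40760; 60–79 − 50 → 76620
Giving 40760 / 57883 / 46247 / 76620 / 105698.
Scenario B total after 2 periods: 327208
Difference B − A = 327208 − 314280 = 12928

12928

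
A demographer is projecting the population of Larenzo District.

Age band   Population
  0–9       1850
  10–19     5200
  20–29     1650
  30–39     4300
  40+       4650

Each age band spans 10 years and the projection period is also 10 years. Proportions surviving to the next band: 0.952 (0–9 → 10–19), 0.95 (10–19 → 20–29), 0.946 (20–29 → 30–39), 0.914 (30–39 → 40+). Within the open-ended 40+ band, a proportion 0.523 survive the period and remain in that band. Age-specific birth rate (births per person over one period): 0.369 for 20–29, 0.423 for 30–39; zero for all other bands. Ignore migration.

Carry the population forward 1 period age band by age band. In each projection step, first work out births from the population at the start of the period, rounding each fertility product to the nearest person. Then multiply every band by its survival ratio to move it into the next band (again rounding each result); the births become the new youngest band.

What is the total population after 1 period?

17052

[period 1]
Births: 1650 × 0.369 = 609 ; 4300 × 0.423 = 1819 → total 2428
10–19: 1850 × 0.952 = 1761
20–29: 5200 × 0.95 = 4940
30–39: 1650 × 0.946 = 1561
40+: 4300 × 0.914 + 4650 × 0.523 = 3930 + 2432 = 6362
Population now: 0–9=2428, 10–19=1761, 20–29=4940, 30–39=1561, 40+=6362
Total after period 1: 2428 + 1761 + 4940 + 1561 + 6362 = 17052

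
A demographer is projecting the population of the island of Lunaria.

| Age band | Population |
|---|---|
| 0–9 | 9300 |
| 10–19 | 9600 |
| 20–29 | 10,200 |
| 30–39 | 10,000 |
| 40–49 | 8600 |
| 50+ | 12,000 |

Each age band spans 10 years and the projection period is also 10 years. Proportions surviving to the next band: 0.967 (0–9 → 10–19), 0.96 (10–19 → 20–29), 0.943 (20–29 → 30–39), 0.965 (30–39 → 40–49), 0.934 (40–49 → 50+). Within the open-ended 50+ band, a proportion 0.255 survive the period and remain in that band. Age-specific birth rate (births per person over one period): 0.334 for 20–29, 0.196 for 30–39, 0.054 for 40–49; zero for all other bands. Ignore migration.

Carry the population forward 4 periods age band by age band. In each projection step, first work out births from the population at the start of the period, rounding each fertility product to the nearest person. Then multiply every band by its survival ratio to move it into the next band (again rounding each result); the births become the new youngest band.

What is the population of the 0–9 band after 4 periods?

3857

Period 1:
Births: 10200 × 0.334 = 3407 ; 10000 × 0.196 = 1960 ; 8600 × 0.054 = 464 → total 5831
10–19: 9300 × 0.967 = 8993
20–29: 9600 × 0.96 = 9216
30–39: 10200 × 0.943 = 9619
40–49: 10000 × 0.965 = 9650
50+: 8600 × 0.934 + 12000 × 0.255 = 8032 + 3060 = 11092
Giving 5831 / 8993 / 9216 / 9619 / 9650 / 11092.
Period 2:
Births: 9216 × 0.334 = 3078 ; 9619 × 0.196 = 1885 ; 9650 × 0.054 = 521 → total 5484
10–19: 5831 × 0.967 = 5639
20–29: 8993 × 0.96 = 8633
30–39: 9216 × 0.943 = 8691
40–49: 9619 × 0.965 = 9282
50+: 9650 × 0.934 + 11092 × 0.255 = 9013 + 2828 = 11841
Giving 5484 / 5639 / 8633 / 8691 / 9282 / 11841.
Period 3:
Births: 8633 × 0.334 = 2883 ; 8691 × 0.196 = 1703 ; 9282 × 0.054 = 501 → total 5087
10–19: 5484 × 0.967 = 5303
20–29: 5639 × 0.96 = 5413
30–39: 8633 × 0.943 = 8141
40–49: 8691 × 0.965 = 8387
50+: 9282 × 0.934 + 11841 × 0.255 = 8669 + 3019 = 11688
Giving 5087 / 5303 / 5413 / 8141 / 8387 / 11688.
Period 4:
Births: 5413 × 0.334 = 1808 ; 8141 × 0.196 = 1596 ; 8387 × 0.054 = 453 → total 3857
10–19: 5087 × 0.967 = 4919
20–29: 5303 × 0.96 = 5091
30–39: 5413 × 0.943 = 5104
40–49: 8141 × 0.965 = 7856
50+: 8387 × 0.934 + 11688 × 0.255 = 7833 + 2980 = 10813
Giving 3857 / 4919 / 5091 / 5104 / 7856 / 10813.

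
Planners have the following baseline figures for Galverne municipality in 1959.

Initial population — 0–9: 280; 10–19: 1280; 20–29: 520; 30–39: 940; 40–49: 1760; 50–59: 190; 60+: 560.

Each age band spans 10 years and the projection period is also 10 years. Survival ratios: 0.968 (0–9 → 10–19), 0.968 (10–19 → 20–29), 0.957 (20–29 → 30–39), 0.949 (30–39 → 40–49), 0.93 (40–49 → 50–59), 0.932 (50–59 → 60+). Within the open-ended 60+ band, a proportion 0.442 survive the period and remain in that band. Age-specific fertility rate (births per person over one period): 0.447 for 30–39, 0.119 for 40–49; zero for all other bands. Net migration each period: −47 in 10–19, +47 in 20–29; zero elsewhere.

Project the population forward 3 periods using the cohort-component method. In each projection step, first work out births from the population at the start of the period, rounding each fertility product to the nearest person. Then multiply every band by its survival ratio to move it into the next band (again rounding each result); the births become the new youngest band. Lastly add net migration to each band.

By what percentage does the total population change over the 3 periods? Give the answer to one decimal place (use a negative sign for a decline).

-12.1

Period 1:
Births: 940 × 0.447 = 420 ; 1760 × 0.119 = 209 ⇒ total 629
10–19: 280 × 0.968 = 271
20–29: 1280 × 0.968 = 1239
30–39: 520 × 0.957 = 498
40–49: 940 × 0.949 = 892
50–59: 1760 × 0.93 = 1637
60+: 190 × 0.932 + 560 × 0.442 = 177 + 248 = 425
Net migration: 10–19 − 47 → 224; 20–29 + 47 → 1286
End of period: [629, 224, 1286, 498, 892, 1637, 425]
Period 2:
Births: 498 × 0.447 = 223 ; 892 × 0.119 = 106 ⇒ total 329
10–19: 629 × 0.968 = 609
20–29: 224 × 0.968 = 217
30–39: 1286 × 0.957 = 1231
40–49: 498 × 0.949 = 473
50–59: 892 × 0.93 = 830
60+: 1637 × 0.932 + 425 × 0.442 = 1526 + 188 = 1714
Net migration: 10–19 − 47 → 562; 20–29 + 47 → 264
End of period: [329, 562, 264, 1231, 473, 830, 1714]
Period 3:
Births: 1231 × 0.447 = 550 ; 473 × 0.119 = 56 ⇒ total 606
10–19: 329 × 0.968 = 318
20–29: 562 × 0.968 = 544
30–39: 264 × 0.957 = 253
40–49: 1231 × 0.949 = 1168
50–59: 473 × 0.93 = 440
60+: 830 × 0.932 + 1714 × 0.442 = 774 + 758 = 1532
Net migration: 10–19 − 47 → 271; 20–29 + 47 → 591
End of period: [606, 271, 591, 253, 1168, 440, 1532]
Total: 5530 → 4861; change = -669; percentage change = -12.1%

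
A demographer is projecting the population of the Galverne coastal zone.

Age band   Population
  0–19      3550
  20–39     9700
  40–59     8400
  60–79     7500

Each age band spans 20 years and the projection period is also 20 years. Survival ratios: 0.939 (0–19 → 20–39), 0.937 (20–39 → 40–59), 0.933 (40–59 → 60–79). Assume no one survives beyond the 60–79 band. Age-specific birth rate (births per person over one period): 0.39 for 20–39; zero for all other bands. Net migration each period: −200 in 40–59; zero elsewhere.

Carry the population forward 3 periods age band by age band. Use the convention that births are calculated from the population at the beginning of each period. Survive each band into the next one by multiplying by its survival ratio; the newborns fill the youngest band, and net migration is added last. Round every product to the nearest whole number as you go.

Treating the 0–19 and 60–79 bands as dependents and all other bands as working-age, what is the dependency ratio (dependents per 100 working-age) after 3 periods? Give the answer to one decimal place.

94.6

After projecting period 1:
Births: 9700 × 0.39 = 3783
20–39: 3550 × 0.939 = 3333
40–59: 9700 × 0.937 = 9089
60–79: 8400 × 0.933 = 7837
Net migration: 40–59 − 200 → 8889
Giving 3783 / 3333 / 8889 / 7837.
After projecting period 2:
Births: 3333 × 0.39 = 1300
20–39: 3783 × 0.939 = 3552
40–59: 3333 × 0.937 = 3123
60–79: 8889 × 0.933 = 8293
Net migration: 40–59 − 200 → 2923
Giving 1300 / 3552 / 2923 / 8293.
After projecting period 3:
Births: 3552 × 0.39 = 1385
20–39: 1300 × 0.939 = 1221
40–59: 3552 × 0.937 = 3328
60–79: 2923 × 0.933 = 2727
Net migration: 40–59 − 200 → 3128
Giving 1385 / 1221 / 3128 / 2727.
Dependents (band 0–19 + band 60–79) = 1385 + 2727 = 4112; working-age = 4349; ratio = 4112/4349 × 100 = 94.6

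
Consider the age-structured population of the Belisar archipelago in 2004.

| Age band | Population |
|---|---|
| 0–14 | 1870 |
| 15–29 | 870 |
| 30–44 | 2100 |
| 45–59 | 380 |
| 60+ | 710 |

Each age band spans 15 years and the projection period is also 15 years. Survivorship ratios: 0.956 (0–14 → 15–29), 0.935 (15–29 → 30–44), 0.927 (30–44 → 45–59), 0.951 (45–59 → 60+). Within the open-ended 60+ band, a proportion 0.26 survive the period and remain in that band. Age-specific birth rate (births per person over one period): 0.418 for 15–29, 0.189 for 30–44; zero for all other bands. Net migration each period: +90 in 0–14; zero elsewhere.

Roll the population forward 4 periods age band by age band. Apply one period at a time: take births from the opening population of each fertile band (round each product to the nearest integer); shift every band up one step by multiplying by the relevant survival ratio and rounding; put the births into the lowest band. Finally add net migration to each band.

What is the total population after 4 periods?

Period 1:
Births: 870 × 0.418 = 364 ; 2100 × 0.189 = 397 — total 761
15–29: 1870 × 0.956 = 1788
30–44: 870 × 0.935 = 813
45–59: 2100 × 0.927 = 1947
60+: 380 × 0.951 + 710 × 0.26 = 361 + 185 = 546
Net migration: 0–14 + 90 → 851
Giving 851 / 1788 / 813 / 1947 / 546.
Period 2:
Births: 1788 × 0.418 = 747 ; 813 × 0.189 = 154 — total 901
15–29: 851 × 0.956 = 814
30–44: 1788 × 0.935 = 1672
45–59: 813 × 0.927 = 754
60+: 1947 × 0.951 + 546 × 0.26 = 1852 + 142 = 1994
Net migration: 0–14 + 90 → 991
Giving 991 / 814 / 1672 / 754 / 1994.
Period 3:
Births: 814 × 0.418 = 340 ; 1672 × 0.189 = 316 — total 656
15–29: 991 × 0.956 = 947
30–44: 814 × 0.935 = 761
45–59: 1672 × 0.927 = 1550
60+: 754 × 0.951 + 1994 × 0.26 = 717 + 518 = 1235
Net migration: 0–14 + 90 → 746
Giving 746 / 947 / 761 / 1550 / 1235.
Period 4:
Births: 947 × 0.418 = 396 ; 761 × 0.189 = 144 — total 540
15–29: 746 × 0.956 = 713
30–44: 947 × 0.935 = 885
45–59: 761 × 0.927 = 705
60+: 1550 × 0.951 + 1235 × 0.26 = 1474 + 321 = 1795
Net migration: 0–14 + 90 → 630
Giving 630 / 713 / 885 / 705 / 1795.
Total after period 4: 630 + 713 + 885 + 705 + 1795 = 4728

4728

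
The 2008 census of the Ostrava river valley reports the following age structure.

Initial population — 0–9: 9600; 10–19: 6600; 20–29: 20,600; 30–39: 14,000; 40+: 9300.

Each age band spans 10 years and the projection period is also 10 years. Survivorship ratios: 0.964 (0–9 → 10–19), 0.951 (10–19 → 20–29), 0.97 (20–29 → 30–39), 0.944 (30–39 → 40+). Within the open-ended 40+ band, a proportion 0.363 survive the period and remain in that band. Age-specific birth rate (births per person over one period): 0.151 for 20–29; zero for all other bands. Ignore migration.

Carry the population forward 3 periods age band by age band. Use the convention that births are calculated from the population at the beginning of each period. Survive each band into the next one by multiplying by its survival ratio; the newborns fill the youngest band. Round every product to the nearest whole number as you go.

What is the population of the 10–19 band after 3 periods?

Numbering the groups 1..5 from youngest to oldest:
— Period 1 —
Births: 20600 × 0.151 = 3111
Group 2: 9600 × 0.964 = 9254
Group 3: 6600 × 0.951 = 6277
Group 4: 20600 × 0.97 = 19982
Group 5: 14000 × 0.944 + 9300 × 0.363 = 13216 + 3376 = 16592
Giving 3111 / 9254 / 6277 / 19982 / 16592.
— Period 2 —
Births: 6277 × 0.151 = 948
Group 2: 3111 × 0.964 = 2999
Group 3: 9254 × 0.951 = 8801
Group 4: 6277 × 0.97 = 6089
Group 5: 19982 × 0.944 + 16592 × 0.363 = 18863 + 6023 = 24886
Giving 948 / 2999 / 8801 / 6089 / 24886.
— Period 3 —
Births: 8801 × 0.151 = 1329
Group 2: 948 × 0.964 = 914
Group 3: 2999 × 0.951 = 2852
Group 4: 8801 × 0.97 = 8537
Group 5: 6089 × 0.944 + 24886 × 0.363 = 5748 + 9034 = 14782
Giving 1329 / 914 / 2852 / 8537 / 14782.

914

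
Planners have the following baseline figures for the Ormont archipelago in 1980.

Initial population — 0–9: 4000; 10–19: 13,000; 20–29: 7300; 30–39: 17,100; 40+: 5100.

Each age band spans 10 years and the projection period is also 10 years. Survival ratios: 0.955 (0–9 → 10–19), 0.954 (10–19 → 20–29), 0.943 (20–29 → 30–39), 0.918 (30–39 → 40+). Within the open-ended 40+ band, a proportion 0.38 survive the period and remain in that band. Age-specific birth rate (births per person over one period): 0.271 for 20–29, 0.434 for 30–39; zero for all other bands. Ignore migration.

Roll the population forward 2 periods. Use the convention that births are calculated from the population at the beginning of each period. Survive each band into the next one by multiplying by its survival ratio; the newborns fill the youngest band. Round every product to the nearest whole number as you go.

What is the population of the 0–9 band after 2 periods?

Let group 1 be 0–9 through group 5 = 40+.
Period 1:
Births: 7300 × 0.271 = 1978  |  17100 × 0.434 = 7421 → 9399
Group 2: 4000 × 0.955 = 3820
Group 3: 13000 × 0.954 = 12402
Group 4: 7300 × 0.943 = 6884
Group 5: 17100 × 0.918 + 5100 × 0.38 = 15698 + 1938 = 17636
End of period: [9399, 3820, 12402, 6884, 17636]
Period 2:
Births: 12402 × 0.271 = 3361  |  6884 × 0.434 = 2988 → 6349
Group 2: 9399 × 0.955 = 8976
Group 3: 3820 × 0.954 = 3644
Group 4: 12402 × 0.943 = 11695
Group 5: 6884 × 0.918 + 17636 × 0.38 = 6320 + 6702 = 13022
End of period: [6349, 8976, 3644, 11695, 13022]

6349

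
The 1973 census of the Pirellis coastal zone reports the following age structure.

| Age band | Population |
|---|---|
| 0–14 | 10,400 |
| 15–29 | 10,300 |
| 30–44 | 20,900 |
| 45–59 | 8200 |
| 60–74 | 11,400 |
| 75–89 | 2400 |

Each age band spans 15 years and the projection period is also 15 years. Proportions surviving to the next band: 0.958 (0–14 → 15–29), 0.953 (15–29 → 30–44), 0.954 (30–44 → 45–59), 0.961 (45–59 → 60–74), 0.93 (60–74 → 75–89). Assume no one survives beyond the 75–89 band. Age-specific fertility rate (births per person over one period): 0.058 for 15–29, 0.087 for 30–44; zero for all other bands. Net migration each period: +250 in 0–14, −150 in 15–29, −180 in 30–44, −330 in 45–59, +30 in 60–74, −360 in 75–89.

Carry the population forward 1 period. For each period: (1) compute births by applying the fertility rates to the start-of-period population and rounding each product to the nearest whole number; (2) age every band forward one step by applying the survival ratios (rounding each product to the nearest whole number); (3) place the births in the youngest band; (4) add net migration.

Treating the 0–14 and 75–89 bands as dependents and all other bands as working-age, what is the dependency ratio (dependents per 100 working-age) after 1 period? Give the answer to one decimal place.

Let group 1 be 0–14 through group 6 = 75–89.
Period 1.
Births: 10300 × 0.058 = 597  |  20900 × 0.087 = 1818 → 2415
Group 2: 10400 × 0.958 = 9963
Group 3: 10300 × 0.953 = 9816
Group 4: 20900 × 0.954 = 19939
Group 5: 8200 × 0.961 = 7880
Group 6: 11400 × 0.93 = 10602
Net migration: Group 1 + 250 → 2665; Group 2 − 150 → 9813; Group 3 − 180 → 9636; Group 4 − 330 → 19609; Group 5 + 30 → 7910; Group 6 − 360 → 10242
Population now: 0–14=2665, 15–29=9813, 30–44=9636, 45–59=19609, 60–74=7910, 75–89=10242
Dependents (band 0–14 + band 75–89) = 2665 + 10242 = 12907; working-age = 46968; ratio = 12907/46968 × 100 = 27.5

27.5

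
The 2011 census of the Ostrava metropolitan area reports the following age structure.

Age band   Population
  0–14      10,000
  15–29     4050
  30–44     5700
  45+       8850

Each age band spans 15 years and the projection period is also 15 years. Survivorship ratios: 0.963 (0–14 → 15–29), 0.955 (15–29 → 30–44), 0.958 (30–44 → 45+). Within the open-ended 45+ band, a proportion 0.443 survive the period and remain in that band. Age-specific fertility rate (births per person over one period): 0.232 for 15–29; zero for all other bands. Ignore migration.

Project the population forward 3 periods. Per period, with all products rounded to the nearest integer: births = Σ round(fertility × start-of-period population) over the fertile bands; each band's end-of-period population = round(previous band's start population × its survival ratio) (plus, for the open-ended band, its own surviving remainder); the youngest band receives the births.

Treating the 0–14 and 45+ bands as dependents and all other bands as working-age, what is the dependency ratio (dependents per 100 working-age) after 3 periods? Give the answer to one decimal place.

Let group 1 be 0–14 through group 4 = 45+.
After projecting period 1:
Births: 4050 * 0.232 = 940
Group 2: 10000 * 0.963 = 9630
Group 3: 4050 * 0.955 = 3868
Group 4: 5700 * 0.958 + 8850 * 0.443 = 5461 + 3921 = 9382
Giving 940 / 9630 / 3868 / 9382.
After projecting period 2:
Births: 9630 * 0.232 = 2234
Group 2: 940 * 0.963 = 905
Group 3: 9630 * 0.955 = 9197
Group 4: 3868 * 0.958 + 9382 * 0.443 = 3706 + 4156 = 7862
Giving 2234 / 905 / 9197 / 7862.
After projecting period 3:
Births: 905 * 0.232 = 210
Group 2: 2234 * 0.963 = 2151
Group 3: 905 * 0.955 = 864
Group 4: 9197 * 0.958 + 7862 * 0.443 = 8811 + 3483 = 12294
Giving 210 / 2151 / 864 / 12294.
Dependents (band 0–14 + band 45+) = 210 + 12294 = 12504; working-age = 3015; ratio = 12504/3015 × 100 = 414.7

414.7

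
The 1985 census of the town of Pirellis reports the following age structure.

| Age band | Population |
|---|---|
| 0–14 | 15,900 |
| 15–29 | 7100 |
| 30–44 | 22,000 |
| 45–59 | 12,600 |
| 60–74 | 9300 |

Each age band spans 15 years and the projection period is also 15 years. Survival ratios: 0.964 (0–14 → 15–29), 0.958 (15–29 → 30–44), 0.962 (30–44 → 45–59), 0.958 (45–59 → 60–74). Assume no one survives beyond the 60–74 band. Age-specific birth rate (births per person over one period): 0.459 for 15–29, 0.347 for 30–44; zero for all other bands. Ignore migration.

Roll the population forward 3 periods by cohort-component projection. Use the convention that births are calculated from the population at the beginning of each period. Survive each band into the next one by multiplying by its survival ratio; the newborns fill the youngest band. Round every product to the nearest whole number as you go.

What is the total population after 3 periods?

(Bands numbered youngest = 1 to oldest = 5.)
— Period 1 —
Births: 7100 * 0.459 = 3259  |  22000 * 0.347 = 7634 — total 10893
Band 2: 15900 * 0.964 = 15328
Band 3: 7100 * 0.958 = 6802
Band 4: 22000 * 0.962 = 21164
Band 5: 12600 * 0.958 = 12071
→ [10893, 15328, 6802, 21164, 12071]
— Period 2 —
Births: 15328 * 0.459 = 7036  |  6802 * 0.347 = 2360 — total 9396
Band 2: 10893 * 0.964 = 10501
Band 3: 15328 * 0.958 = 14684
Band 4: 6802 * 0.962 = 6544
Band 5: 21164 * 0.958 = 20275
→ [9396, 10501, 14684, 6544, 20275]
— Period 3 —
Births: 10501 * 0.459 = 4820  |  14684 * 0.347 = 5095 — total 9915
Band 2: 9396 * 0.964 = 9058
Band 3: 10501 * 0.958 = 10060
Band 4: 14684 * 0.962 = 14126
Band 5: 6544 * 0.958 = 6269
→ [9915, 9058, 10060, 14126, 6269]
Total after period 3: 9915 + 9058 + 10060 + 14126 + 6269 = 49428

49428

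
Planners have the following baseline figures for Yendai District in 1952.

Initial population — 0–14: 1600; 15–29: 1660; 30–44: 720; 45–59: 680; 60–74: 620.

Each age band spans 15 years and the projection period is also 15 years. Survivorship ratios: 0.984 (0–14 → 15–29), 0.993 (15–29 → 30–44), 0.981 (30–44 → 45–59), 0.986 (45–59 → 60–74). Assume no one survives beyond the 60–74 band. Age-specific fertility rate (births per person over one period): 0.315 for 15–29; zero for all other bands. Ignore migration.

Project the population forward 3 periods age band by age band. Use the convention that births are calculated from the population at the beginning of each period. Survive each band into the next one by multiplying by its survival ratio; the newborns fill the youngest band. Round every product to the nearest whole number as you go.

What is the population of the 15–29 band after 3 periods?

Let band 1 be 0–14 through band 5 = 60–74.
[period 1]
Births: 1660 × 0.315 = 523
Band 2: 1600 × 0.984 = 1574
Band 3: 1660 × 0.993 = 1648
Band 4: 720 × 0.981 = 706
Band 5: 680 × 0.986 = 670
→ [523, 1574, 1648, 706, 670]
[period 2]
Births: 1574 × 0.315 = 496
Band 2: 523 × 0.984 = 515
Band 3: 1574 × 0.993 = 1563
Band 4: 1648 × 0.981 = 1617
Band 5: 706 × 0.986 = 696
→ [496, 515, 1563, 1617, 696]
[period 3]
Births: 515 × 0.315 = 162
Band 2: 496 × 0.984 = 488
Band 3: 515 × 0.993 = 511
Band 4: 1563 × 0.981 = 1533
Band 5: 1617 × 0.986 = 1594
→ [162, 488, 511, 1533, 1594]

488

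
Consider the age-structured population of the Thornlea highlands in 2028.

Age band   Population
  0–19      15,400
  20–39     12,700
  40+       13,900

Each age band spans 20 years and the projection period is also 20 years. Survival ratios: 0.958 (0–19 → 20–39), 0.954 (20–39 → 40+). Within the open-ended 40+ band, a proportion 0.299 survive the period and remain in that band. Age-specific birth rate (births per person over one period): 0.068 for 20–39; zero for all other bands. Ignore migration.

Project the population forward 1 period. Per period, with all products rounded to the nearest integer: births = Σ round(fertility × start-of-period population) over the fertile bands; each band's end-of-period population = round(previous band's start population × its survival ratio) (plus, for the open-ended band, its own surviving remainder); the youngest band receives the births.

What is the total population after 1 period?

[period 1]
Births: 12700 * 0.068 = 864
20–39: 15400 * 0.958 = 14753
40+: 12700 * 0.954 + 13900 * 0.299 = 12116 + 4156 = 16272
→ [864, 14753, 16272]
Total after period 1: 864 + 14753 + 16272 = 31889

31889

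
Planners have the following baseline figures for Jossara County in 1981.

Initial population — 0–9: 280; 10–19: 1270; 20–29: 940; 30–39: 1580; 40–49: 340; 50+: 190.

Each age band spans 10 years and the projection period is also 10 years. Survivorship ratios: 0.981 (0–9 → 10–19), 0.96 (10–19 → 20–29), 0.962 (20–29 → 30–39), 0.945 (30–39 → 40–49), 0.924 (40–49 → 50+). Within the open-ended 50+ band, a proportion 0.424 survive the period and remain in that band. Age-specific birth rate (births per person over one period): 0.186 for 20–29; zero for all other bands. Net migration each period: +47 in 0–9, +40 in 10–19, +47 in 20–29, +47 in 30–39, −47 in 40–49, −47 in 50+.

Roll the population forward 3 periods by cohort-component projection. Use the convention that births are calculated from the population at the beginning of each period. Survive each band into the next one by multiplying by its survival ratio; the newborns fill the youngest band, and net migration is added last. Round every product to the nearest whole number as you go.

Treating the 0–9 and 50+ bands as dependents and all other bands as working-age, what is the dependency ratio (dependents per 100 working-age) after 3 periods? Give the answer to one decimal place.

Call the bands 1 to 6, youngest first.
— Period 1 —
Births: 940 × 0.186 = 175
Band 2: 280 × 0.981 = 275
Band 3: 1270 × 0.96 = 1219
Band 4: 940 × 0.962 = 904
Band 5: 1580 × 0.945 = 1493
Band 6: 340 × 0.924 + 190 × 0.424 = 314 + 81 = 395
Net migration: Band 1 + 47 → 222; Band 2 + 40 → 315; Band 3 + 47 → 1266; Band 4 + 47 → 951; Band 5 − 47 → 1446; Band 6 − 47 → 348
Population now: 0–9=222, 10–19=315, 20–29=1266, 30–39=951, 40–49=1446, 50+=348
— Period 2 —
Births: 1266 × 0.186 = 235
Band 2: 222 × 0.981 = 218
Band 3: 315 × 0.96 = 302
Band 4: 1266 × 0.962 = 1218
Band 5: 951 × 0.945 = 899
Band 6: 1446 × 0.924 + 348 × 0.424 = 1336 + 148 = 1484
Net migration: Band 1 + 47 → 282; Band 2 + 40 → 258; Band 3 + 47 → 349; Band 4 + 47 → 1265; Band 5 − 47 → 852; Band 6 − 47 → 1437
Population now: 0–9=282, 10–19=258, 20–29=349, 30–39=1265, 40–49=852, 50+=1437
— Period 3 —
Births: 349 × 0.186 = 65
Band 2: 282 × 0.981 = 277
Band 3: 258 × 0.96 = 248
Band 4: 349 × 0.962 = 336
Band 5: 1265 × 0.945 = 1195
Band 6: 852 × 0.924 + 1437 × 0.424 = 787 + 609 = 1396
Net migration: Band 1 + 47 → 112; Band 2 + 40 → 317; Band 3 + 47 → 295; Band 4 + 47 → 383; Band 5 − 47 → 1148; Band 6 − 47 → 1349
Population now: 0–9=112, 10–19=317, 20–29=295, 30–39=383, 40–49=1148, 50+=1349
Dependents (band 0–9 + band 50+) = 112 + 1349 = 1461; working-age = 2143; ratio = 1461/2143 × 100 = 68.2

68.2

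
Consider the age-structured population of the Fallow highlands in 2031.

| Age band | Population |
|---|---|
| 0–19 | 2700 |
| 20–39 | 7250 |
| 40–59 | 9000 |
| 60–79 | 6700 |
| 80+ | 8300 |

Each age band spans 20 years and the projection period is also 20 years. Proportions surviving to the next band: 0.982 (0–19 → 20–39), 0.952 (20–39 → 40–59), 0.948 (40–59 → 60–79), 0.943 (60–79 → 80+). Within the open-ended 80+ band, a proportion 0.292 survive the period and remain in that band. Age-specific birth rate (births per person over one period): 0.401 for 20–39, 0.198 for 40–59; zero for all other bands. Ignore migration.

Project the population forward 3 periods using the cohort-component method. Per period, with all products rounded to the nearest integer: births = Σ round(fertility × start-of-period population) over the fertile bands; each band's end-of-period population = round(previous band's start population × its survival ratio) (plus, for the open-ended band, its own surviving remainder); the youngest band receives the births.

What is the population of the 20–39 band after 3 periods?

2386

[period 1]
Births: 7250 × 0.401 = 2907  |  9000 × 0.198 = 1782 — total 4689
20–39: 2700 × 0.982 = 2651
40–59: 7250 × 0.952 = 6902
60–79: 9000 × 0.948 = 8532
80+: 6700 × 0.943 + 8300 × 0.292 = 6318 + 2424 = 8742
Giving 4689 / 2651 / 6902 / 8532 / 8742.
[period 2]
Births: 2651 × 0.401 = 1063  |  6902 × 0.198 = 1367 — total 2430
20–39: 4689 × 0.982 = 4605
40–59: 2651 × 0.952 = 2524
60–79: 6902 × 0.948 = 6543
80+: 8532 × 0.943 + 8742 × 0.292 = 8046 + 2553 = 10599
Giving 2430 / 4605 / 2524 / 6543 / 10599.
[period 3]
Births: 4605 × 0.401 = 1847  |  2524 × 0.198 = 500 — total 2347
20–39: 2430 × 0.982 = 2386
40–59: 4605 × 0.952 = 4384
60–79: 2524 × 0.948 = 2393
80+: 6543 × 0.943 + 10599 × 0.292 = 6170 + 3095 = 9265
Giving 2347 / 2386 / 4384 / 2393 / 9265.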